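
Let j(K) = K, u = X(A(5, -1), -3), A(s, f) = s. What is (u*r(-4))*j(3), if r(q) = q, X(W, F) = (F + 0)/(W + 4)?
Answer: 4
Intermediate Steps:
X(W, F) = F/(4 + W)
u = -⅓ (u = -3/(4 + 5) = -3/9 = -3*⅑ = -⅓ ≈ -0.33333)
(u*r(-4))*j(3) = -⅓*(-4)*3 = (4/3)*3 = 4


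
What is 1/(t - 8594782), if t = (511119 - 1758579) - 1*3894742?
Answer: -1/13736984 ≈ -7.2796e-8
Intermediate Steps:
t = -5142202 (t = -1247460 - 3894742 = -5142202)
1/(t - 8594782) = 1/(-5142202 - 8594782) = 1/(-13736984) = -1/13736984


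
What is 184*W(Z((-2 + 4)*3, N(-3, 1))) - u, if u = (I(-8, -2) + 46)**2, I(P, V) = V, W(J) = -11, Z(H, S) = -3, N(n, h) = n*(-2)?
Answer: -3960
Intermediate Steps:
N(n, h) = -2*n
u = 1936 (u = (-2 + 46)**2 = 44**2 = 1936)
184*W(Z((-2 + 4)*3, N(-3, 1))) - u = 184*(-11) - 1*1936 = -2024 - 1936 = -3960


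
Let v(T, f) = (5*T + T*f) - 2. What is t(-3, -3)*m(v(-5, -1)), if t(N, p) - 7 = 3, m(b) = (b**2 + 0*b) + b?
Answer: 4620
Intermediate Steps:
v(T, f) = -2 + 5*T + T*f
m(b) = b + b**2 (m(b) = (b**2 + 0) + b = b**2 + b = b + b**2)
t(N, p) = 10 (t(N, p) = 7 + 3 = 10)
t(-3, -3)*m(v(-5, -1)) = 10*((-2 + 5*(-5) - 5*(-1))*(1 + (-2 + 5*(-5) - 5*(-1)))) = 10*((-2 - 25 + 5)*(1 + (-2 - 25 + 5))) = 10*(-22*(1 - 22)) = 10*(-22*(-21)) = 10*462 = 4620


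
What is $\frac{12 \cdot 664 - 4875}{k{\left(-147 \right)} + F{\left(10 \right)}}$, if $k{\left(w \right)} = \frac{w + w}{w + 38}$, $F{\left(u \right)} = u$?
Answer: $\frac{337137}{1384} \approx 243.6$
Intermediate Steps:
$k{\left(w \right)} = \frac{2 w}{38 + w}$
$\frac{12 \cdot 664 - 4875}{k{\left(-147 \right)} + F{\left(10 \right)}} = \frac{12 \cdot 664 - 4875}{2 \left(-147\right) \frac{1}{38 - 147} + 10} = \frac{7968 - 4875}{2 \left(-147\right) \frac{1}{-109} + 10} = \frac{3093}{2 \left(-147\right) \left(- \frac{1}{109}\right) + 10} = \frac{3093}{\frac{294}{109} + 10} = \frac{3093}{\frac{1384}{109}} = 3093 \cdot \frac{109}{1384} = \frac{337137}{1384}$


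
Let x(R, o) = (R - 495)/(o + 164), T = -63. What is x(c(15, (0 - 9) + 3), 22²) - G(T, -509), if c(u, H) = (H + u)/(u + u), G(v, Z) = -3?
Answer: 4831/2160 ≈ 2.2366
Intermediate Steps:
c(u, H) = (H + u)/(2*u) (c(u, H) = (H + u)/((2*u)) = (H + u)*(1/(2*u)) = (H + u)/(2*u))
x(R, o) = (-495 + R)/(164 + o)
x(c(15, (0 - 9) + 3), 22²) - G(T, -509) = (-495 + (½)*(((0 - 9) + 3) + 15)/15)/(164 + 22²) - 1*(-3) = (-495 + (½)*(1/15)*((-9 + 3) + 15))/(164 + 484) + 3 = (-495 + (½)*(1/15)*(-6 + 15))/648 + 3 = (-495 + (½)*(1/15)*9)/648 + 3 = (-495 + 3/10)/648 + 3 = (1/648)*(-4947/10) + 3 = -1649/2160 + 3 = 4831/2160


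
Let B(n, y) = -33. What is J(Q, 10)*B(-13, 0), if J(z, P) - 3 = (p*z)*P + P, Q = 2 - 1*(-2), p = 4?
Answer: -5709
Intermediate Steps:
Q = 4 (Q = 2 + 2 = 4)
J(z, P) = 3 + P + 4*P*z (J(z, P) = 3 + ((4*z)*P + P) = 3 + (4*P*z + P) = 3 + (P + 4*P*z) = 3 + P + 4*P*z)
J(Q, 10)*B(-13, 0) = (3 + 10 + 4*10*4)*(-33) = (3 + 10 + 160)*(-33) = 173*(-33) = -5709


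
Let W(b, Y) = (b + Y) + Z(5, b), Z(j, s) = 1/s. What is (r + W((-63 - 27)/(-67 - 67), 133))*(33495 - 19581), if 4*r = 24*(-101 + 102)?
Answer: 657976054/335 ≈ 1.9641e+6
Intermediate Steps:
W(b, Y) = Y + b + 1/b (W(b, Y) = (b + Y) + 1/b = (Y + b) + 1/b = Y + b + 1/b)
r = 6 (r = (24*(-101 + 102))/4 = (24*1)/4 = (¼)*24 = 6)
(r + W((-63 - 27)/(-67 - 67), 133))*(33495 - 19581) = (6 + (133 + (-63 - 27)/(-67 - 67) + 1/((-63 - 27)/(-67 - 67))))*(33495 - 19581) = (6 + (133 - 90/(-134) + 1/(-90/(-134))))*13914 = (6 + (133 - 90*(-1/134) + 1/(-90*(-1/134))))*13914 = (6 + (133 + 45/67 + 1/(45/67)))*13914 = (6 + (133 + 45/67 + 67/45))*13914 = (6 + 407509/3015)*13914 = (425599/3015)*13914 = 657976054/335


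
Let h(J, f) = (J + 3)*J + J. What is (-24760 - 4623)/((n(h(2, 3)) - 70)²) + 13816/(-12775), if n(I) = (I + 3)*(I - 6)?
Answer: -15235769/204400 ≈ -74.539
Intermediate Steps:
h(J, f) = J + J*(3 + J) (h(J, f) = (3 + J)*J + J = J*(3 + J) + J = J + J*(3 + J))
n(I) = (-6 + I)*(3 + I) (n(I) = (3 + I)*(-6 + I) = (-6 + I)*(3 + I))
(-24760 - 4623)/((n(h(2, 3)) - 70)²) + 13816/(-12775) = (-24760 - 4623)/(((-18 + (2*(4 + 2))² - 6*(4 + 2)) - 70)²) + 13816/(-12775) = -29383/((-18 + (2*6)² - 6*6) - 70)² + 13816*(-1/12775) = -29383/((-18 + 12² - 3*12) - 70)² - 13816/12775 = -29383/((-18 + 144 - 36) - 70)² - 13816/12775 = -29383/(90 - 70)² - 13816/12775 = -29383/(20²) - 13816/12775 = -29383/400 - 13816/12775 = -15235769/204400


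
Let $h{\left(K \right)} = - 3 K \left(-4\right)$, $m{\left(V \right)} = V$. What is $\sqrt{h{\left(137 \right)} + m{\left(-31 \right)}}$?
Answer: $\sqrt{1613} \approx 40.162$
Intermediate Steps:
$h{\left(K \right)} = 12 K$
$\sqrt{h{\left(137 \right)} + m{\left(-31 \right)}} = \sqrt{12 \cdot 137 - 31} = \sqrt{1644 - 31} = \sqrt{1613}$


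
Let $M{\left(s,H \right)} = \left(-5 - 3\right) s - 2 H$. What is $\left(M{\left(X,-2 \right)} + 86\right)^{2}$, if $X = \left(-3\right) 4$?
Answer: $34596$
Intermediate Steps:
$X = -12$
$M{\left(s,H \right)} = - 8 s - 2 H$ ($M{\left(s,H \right)} = \left(-5 - 3\right) s - 2 H = - 8 s - 2 H$)
$\left(M{\left(X,-2 \right)} + 86\right)^{2} = \left(\left(\left(-8\right) \left(-12\right) - -4\right) + 86\right)^{2} = \left(\left(96 + 4\right) + 86\right)^{2} = \left(100 + 86\right)^{2} = 186^{2} = 34596$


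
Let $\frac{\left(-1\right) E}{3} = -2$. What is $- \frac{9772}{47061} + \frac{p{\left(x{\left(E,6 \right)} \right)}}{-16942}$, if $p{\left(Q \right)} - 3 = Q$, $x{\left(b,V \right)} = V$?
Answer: $- \frac{23711539}{113901066} \approx -0.20818$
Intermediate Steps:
$E = 6$ ($E = \left(-3\right) \left(-2\right) = 6$)
$p{\left(Q \right)} = 3 + Q$
$- \frac{9772}{47061} + \frac{p{\left(x{\left(E,6 \right)} \right)}}{-16942} = - \frac{9772}{47061} + \frac{3 + 6}{-16942} = \left(-9772\right) \frac{1}{47061} + 9 \left(- \frac{1}{16942}\right) = - \frac{1396}{6723} - \frac{9}{16942} = - \frac{23711539}{113901066}$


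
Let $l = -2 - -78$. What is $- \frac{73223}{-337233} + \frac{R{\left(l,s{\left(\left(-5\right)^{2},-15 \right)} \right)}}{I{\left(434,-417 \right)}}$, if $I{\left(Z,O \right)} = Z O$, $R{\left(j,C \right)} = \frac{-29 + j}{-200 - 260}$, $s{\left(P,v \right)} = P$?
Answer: $\frac{677313534799}{3119400753560} \approx 0.21713$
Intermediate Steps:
$l = 76$ ($l = -2 + 78 = 76$)
$R{\left(j,C \right)} = \frac{29}{460} - \frac{j}{460}$ ($R{\left(j,C \right)} = \frac{-29 + j}{-460} = \left(-29 + j\right) \left(- \frac{1}{460}\right) = \frac{29}{460} - \frac{j}{460}$)
$I{\left(Z,O \right)} = O Z$
$- \frac{73223}{-337233} + \frac{R{\left(l,s{\left(\left(-5\right)^{2},-15 \right)} \right)}}{I{\left(434,-417 \right)}} = - \frac{73223}{-337233} + \frac{\frac{29}{460} - \frac{19}{115}}{\left(-417\right) 434} = \left(-73223\right) \left(- \frac{1}{337233}\right) + \frac{\frac{29}{460} - \frac{19}{115}}{-180978} = \frac{73223}{337233} - - \frac{47}{83249880} = \frac{73223}{337233} + \frac{47}{83249880} = \frac{677313534799}{3119400753560}$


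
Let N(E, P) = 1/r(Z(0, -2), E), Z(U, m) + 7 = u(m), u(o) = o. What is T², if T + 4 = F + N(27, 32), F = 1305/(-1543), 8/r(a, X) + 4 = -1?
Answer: 4560435961/152374336 ≈ 29.929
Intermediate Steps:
Z(U, m) = -7 + m
r(a, X) = -8/5 (r(a, X) = 8/(-4 - 1) = 8/(-5) = 8*(-⅕) = -8/5)
F = -1305/1543 (F = 1305*(-1/1543) = -1305/1543 ≈ -0.84575)
N(E, P) = -5/8 (N(E, P) = 1/(-8/5) = -5/8)
T = -67531/12344 (T = -4 + (-1305/1543 - 5/8) = -4 - 18155/12344 = -67531/12344 ≈ -5.4708)
T² = (-67531/12344)² = 4560435961/152374336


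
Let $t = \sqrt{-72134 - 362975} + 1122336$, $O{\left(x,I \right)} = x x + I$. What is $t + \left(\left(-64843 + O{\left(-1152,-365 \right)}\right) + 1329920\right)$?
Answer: $3714152 + i \sqrt{435109} \approx 3.7142 \cdot 10^{6} + 659.63 i$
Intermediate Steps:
$O{\left(x,I \right)} = I + x^{2}$ ($O{\left(x,I \right)} = x^{2} + I = I + x^{2}$)
$t = 1122336 + i \sqrt{435109}$ ($t = \sqrt{-435109} + 1122336 = i \sqrt{435109} + 1122336 = 1122336 + i \sqrt{435109} \approx 1.1223 \cdot 10^{6} + 659.63 i$)
$t + \left(\left(-64843 + O{\left(-1152,-365 \right)}\right) + 1329920\right) = \left(1122336 + i \sqrt{435109}\right) + \left(\left(-64843 - \left(365 - \left(-1152\right)^{2}\right)\right) + 1329920\right) = \left(1122336 + i \sqrt{435109}\right) + \left(\left(-64843 + \left(-365 + 1327104\right)\right) + 1329920\right) = \left(1122336 + i \sqrt{435109}\right) + \left(\left(-64843 + 1326739\right) + 1329920\right) = \left(1122336 + i \sqrt{435109}\right) + \left(1261896 + 1329920\right) = \left(1122336 + i \sqrt{435109}\right) + 2591816 = 3714152 + i \sqrt{435109}$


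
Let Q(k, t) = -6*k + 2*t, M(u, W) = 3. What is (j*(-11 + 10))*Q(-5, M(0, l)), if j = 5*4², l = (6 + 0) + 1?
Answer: -2880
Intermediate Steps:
l = 7 (l = 6 + 1 = 7)
j = 80 (j = 5*16 = 80)
(j*(-11 + 10))*Q(-5, M(0, l)) = (80*(-11 + 10))*(-6*(-5) + 2*3) = (80*(-1))*(30 + 6) = -80*36 = -2880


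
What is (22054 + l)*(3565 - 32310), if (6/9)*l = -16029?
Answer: 114376355/2 ≈ 5.7188e+7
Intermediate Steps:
l = -48087/2 (l = (3/2)*(-16029) = -48087/2 ≈ -24044.)
(22054 + l)*(3565 - 32310) = (22054 - 48087/2)*(3565 - 32310) = -3979/2*(-28745) = 114376355/2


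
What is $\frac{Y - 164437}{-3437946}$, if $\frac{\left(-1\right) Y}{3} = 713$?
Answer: $\frac{83288}{1718973} \approx 0.048452$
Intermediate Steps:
$Y = -2139$ ($Y = \left(-3\right) 713 = -2139$)
$\frac{Y - 164437}{-3437946} = \frac{-2139 - 164437}{-3437946} = \left(-2139 - 164437\right) \left(- \frac{1}{3437946}\right) = \left(-166576\right) \left(- \frac{1}{3437946}\right) = \frac{83288}{1718973}$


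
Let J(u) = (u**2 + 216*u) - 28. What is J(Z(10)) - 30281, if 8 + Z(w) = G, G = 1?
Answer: -31772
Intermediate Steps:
Z(w) = -7 (Z(w) = -8 + 1 = -7)
J(u) = -28 + u**2 + 216*u
J(Z(10)) - 30281 = (-28 + (-7)**2 + 216*(-7)) - 30281 = (-28 + 49 - 1512) - 30281 = -1491 - 30281 = -31772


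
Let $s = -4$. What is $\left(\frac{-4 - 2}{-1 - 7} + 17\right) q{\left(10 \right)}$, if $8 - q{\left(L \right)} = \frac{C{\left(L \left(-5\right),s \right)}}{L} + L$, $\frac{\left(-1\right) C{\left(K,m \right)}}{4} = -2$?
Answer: $- \frac{497}{10} \approx -49.7$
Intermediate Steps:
$C{\left(K,m \right)} = 8$ ($C{\left(K,m \right)} = \left(-4\right) \left(-2\right) = 8$)
$q{\left(L \right)} = 8 - L - \frac{8}{L}$ ($q{\left(L \right)} = 8 - \left(\frac{8}{L} + L\right) = 8 - \left(L + \frac{8}{L}\right) = 8 - L - \frac{8}{L}$)
$\left(\frac{-4 - 2}{-1 - 7} + 17\right) q{\left(10 \right)} = \left(\frac{-4 - 2}{-1 - 7} + 17\right) \left(8 - 10 - \frac{8}{10}\right) = \left(- \frac{6}{-8} + 17\right) \left(8 - 10 - \frac{4}{5}\right) = \left(\left(-6\right) \left(- \frac{1}{8}\right) + 17\right) \left(8 - 10 - \frac{4}{5}\right) = \left(\frac{3}{4} + 17\right) \left(- \frac{14}{5}\right) = \frac{71}{4} \left(- \frac{14}{5}\right) = - \frac{497}{10}$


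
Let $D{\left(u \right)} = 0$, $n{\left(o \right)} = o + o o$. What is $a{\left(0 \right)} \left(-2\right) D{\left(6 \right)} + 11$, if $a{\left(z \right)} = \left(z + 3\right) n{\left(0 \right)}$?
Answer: $11$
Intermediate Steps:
$n{\left(o \right)} = o + o^{2}$
$a{\left(z \right)} = 0$ ($a{\left(z \right)} = \left(z + 3\right) 0 \left(1 + 0\right) = \left(3 + z\right) 0 \cdot 1 = \left(3 + z\right) 0 = 0$)
$a{\left(0 \right)} \left(-2\right) D{\left(6 \right)} + 11 = 0 \left(-2\right) 0 + 11 = 0 \cdot 0 + 11 = 0 + 11 = 11$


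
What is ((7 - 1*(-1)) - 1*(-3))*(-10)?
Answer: -110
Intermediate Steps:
((7 - 1*(-1)) - 1*(-3))*(-10) = ((7 + 1) + 3)*(-10) = (8 + 3)*(-10) = 11*(-10) = -110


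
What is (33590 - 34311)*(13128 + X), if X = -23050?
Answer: 7153762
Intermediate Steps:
(33590 - 34311)*(13128 + X) = (33590 - 34311)*(13128 - 23050) = -721*(-9922) = 7153762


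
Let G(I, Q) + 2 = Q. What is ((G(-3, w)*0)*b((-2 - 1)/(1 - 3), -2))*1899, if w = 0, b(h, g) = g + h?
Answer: 0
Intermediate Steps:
G(I, Q) = -2 + Q
((G(-3, w)*0)*b((-2 - 1)/(1 - 3), -2))*1899 = (((-2 + 0)*0)*(-2 + (-2 - 1)/(1 - 3)))*1899 = ((-2*0)*(-2 - 3/(-2)))*1899 = (0*(-2 - 3*(-1/2)))*1899 = (0*(-2 + 3/2))*1899 = (0*(-1/2))*1899 = 0*1899 = 0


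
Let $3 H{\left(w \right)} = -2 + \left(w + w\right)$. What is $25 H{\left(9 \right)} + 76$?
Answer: $\frac{628}{3} \approx 209.33$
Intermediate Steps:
$H{\left(w \right)} = - \frac{2}{3} + \frac{2 w}{3}$ ($H{\left(w \right)} = \frac{-2 + \left(w + w\right)}{3} = \frac{-2 + 2 w}{3} = - \frac{2}{3} + \frac{2 w}{3}$)
$25 H{\left(9 \right)} + 76 = 25 \left(- \frac{2}{3} + \frac{2}{3} \cdot 9\right) + 76 = 25 \left(- \frac{2}{3} + 6\right) + 76 = 25 \cdot \frac{16}{3} + 76 = \frac{400}{3} + 76 = \frac{628}{3}$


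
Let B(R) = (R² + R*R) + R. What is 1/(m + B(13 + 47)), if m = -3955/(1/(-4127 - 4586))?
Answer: 1/34467175 ≈ 2.9013e-8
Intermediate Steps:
m = 34459915 (m = -3955/(1/(-8713)) = -3955/(-1/8713) = -3955*(-8713) = 34459915)
B(R) = R + 2*R² (B(R) = (R² + R²) + R = 2*R² + R = R + 2*R²)
1/(m + B(13 + 47)) = 1/(34459915 + (13 + 47)*(1 + 2*(13 + 47))) = 1/(34459915 + 60*(1 + 2*60)) = 1/(34459915 + 60*(1 + 120)) = 1/(34459915 + 60*121) = 1/(34459915 + 7260) = 1/34467175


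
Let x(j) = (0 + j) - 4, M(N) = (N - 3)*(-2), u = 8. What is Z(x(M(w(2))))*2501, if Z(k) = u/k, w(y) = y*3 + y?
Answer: -10004/7 ≈ -1429.1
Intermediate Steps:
w(y) = 4*y (w(y) = 3*y + y = 4*y)
M(N) = 6 - 2*N (M(N) = (-3 + N)*(-2) = 6 - 2*N)
x(j) = -4 + j (x(j) = j - 4 = -4 + j)
Z(k) = 8/k
Z(x(M(w(2))))*2501 = (8/(-4 + (6 - 8*2)))*2501 = (8/(-4 + (6 - 2*8)))*2501 = (8/(-4 + (6 - 16)))*2501 = (8/(-4 - 10))*2501 = (8/(-14))*2501 = (8*(-1/14))*2501 = -4/7*2501 = -10004/7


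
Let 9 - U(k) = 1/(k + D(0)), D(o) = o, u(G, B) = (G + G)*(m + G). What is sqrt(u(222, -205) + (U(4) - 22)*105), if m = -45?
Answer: sqrt(308787)/2 ≈ 277.84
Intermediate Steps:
u(G, B) = 2*G*(-45 + G) (u(G, B) = (G + G)*(-45 + G) = (2*G)*(-45 + G) = 2*G*(-45 + G))
U(k) = 9 - 1/k (U(k) = 9 - 1/(k + 0) = 9 - 1/k)
sqrt(u(222, -205) + (U(4) - 22)*105) = sqrt(2*222*(-45 + 222) + ((9 - 1/4) - 22)*105) = sqrt(2*222*177 + ((9 - 1*1/4) - 22)*105) = sqrt(78588 + ((9 - 1/4) - 22)*105) = sqrt(78588 + (35/4 - 22)*105) = sqrt(78588 - 53/4*105) = sqrt(78588 - 5565/4) = sqrt(308787/4) = sqrt(308787)/2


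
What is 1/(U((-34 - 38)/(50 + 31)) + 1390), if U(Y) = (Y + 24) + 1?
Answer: 9/12727 ≈ 0.00070716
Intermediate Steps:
U(Y) = 25 + Y (U(Y) = (24 + Y) + 1 = 25 + Y)
1/(U((-34 - 38)/(50 + 31)) + 1390) = 1/((25 + (-34 - 38)/(50 + 31)) + 1390) = 1/((25 - 72/81) + 1390) = 1/((25 - 72*1/81) + 1390) = 1/((25 - 8/9) + 1390) = 1/(217/9 + 1390) = 1/(12727/9) = 9/12727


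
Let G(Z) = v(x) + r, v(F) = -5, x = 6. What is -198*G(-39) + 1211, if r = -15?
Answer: 5171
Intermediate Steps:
G(Z) = -20 (G(Z) = -5 - 15 = -20)
-198*G(-39) + 1211 = -198*(-20) + 1211 = 3960 + 1211 = 5171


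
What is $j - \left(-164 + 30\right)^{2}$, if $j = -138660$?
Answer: $-156616$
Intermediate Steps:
$j - \left(-164 + 30\right)^{2} = -138660 - \left(-164 + 30\right)^{2} = -138660 - \left(-134\right)^{2} = -138660 - 17956 = -156616$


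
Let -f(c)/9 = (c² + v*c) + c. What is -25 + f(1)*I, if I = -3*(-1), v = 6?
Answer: -241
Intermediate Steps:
f(c) = -63*c - 9*c² (f(c) = -9*((c² + 6*c) + c) = -9*(c² + 7*c) = -63*c - 9*c²)
I = 3
-25 + f(1)*I = -25 - 9*1*(7 + 1)*3 = -25 - 9*1*8*3 = -25 - 72*3 = -25 - 216 = -241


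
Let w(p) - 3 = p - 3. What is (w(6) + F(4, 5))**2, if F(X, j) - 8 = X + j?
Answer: 529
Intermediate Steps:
w(p) = p (w(p) = 3 + (p - 3) = 3 + (-3 + p) = p)
F(X, j) = 8 + X + j (F(X, j) = 8 + (X + j) = 8 + X + j)
(w(6) + F(4, 5))**2 = (6 + (8 + 4 + 5))**2 = (6 + 17)**2 = 23**2 = 529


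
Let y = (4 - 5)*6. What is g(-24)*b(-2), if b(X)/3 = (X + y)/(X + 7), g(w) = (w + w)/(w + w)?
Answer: -24/5 ≈ -4.8000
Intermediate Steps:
y = -6 (y = -1*6 = -6)
g(w) = 1 (g(w) = (2*w)/((2*w)) = (2*w)*(1/(2*w)) = 1)
b(X) = 3*(-6 + X)/(7 + X) (b(X) = 3*((X - 6)/(X + 7)) = 3*((-6 + X)/(7 + X)) = 3*(-6 + X)/(7 + X))
g(-24)*b(-2) = 1*(3*(-6 - 2)/(7 - 2)) = 1*(3*(-8)/5) = 1*(3*(⅕)*(-8)) = 1*(-24/5) = -24/5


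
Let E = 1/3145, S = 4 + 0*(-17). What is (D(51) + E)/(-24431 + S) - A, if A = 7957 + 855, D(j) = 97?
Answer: -676963832046/76822915 ≈ -8812.0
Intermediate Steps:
S = 4 (S = 4 + 0 = 4)
E = 1/3145 ≈ 0.00031797
A = 8812
(D(51) + E)/(-24431 + S) - A = (97 + 1/3145)/(-24431 + 4) - 1*8812 = (305066/3145)/(-24427) - 8812 = (305066/3145)*(-1/24427) - 8812 = -305066/76822915 - 8812 = -676963832046/76822915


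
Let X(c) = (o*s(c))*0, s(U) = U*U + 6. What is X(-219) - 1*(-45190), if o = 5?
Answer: 45190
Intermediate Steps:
s(U) = 6 + U**2 (s(U) = U**2 + 6 = 6 + U**2)
X(c) = 0 (X(c) = (5*(6 + c**2))*0 = (30 + 5*c**2)*0 = 0)
X(-219) - 1*(-45190) = 0 - 1*(-45190) = 0 + 45190 = 45190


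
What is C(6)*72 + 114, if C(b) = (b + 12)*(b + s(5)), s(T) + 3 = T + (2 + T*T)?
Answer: 45474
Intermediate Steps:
s(T) = -1 + T + T² (s(T) = -3 + (T + (2 + T*T)) = -3 + (T + (2 + T²)) = -3 + (2 + T + T²) = -1 + T + T²)
C(b) = (12 + b)*(29 + b) (C(b) = (b + 12)*(b + (-1 + 5 + 5²)) = (12 + b)*(b + (-1 + 5 + 25)) = (12 + b)*(b + 29) = (12 + b)*(29 + b))
C(6)*72 + 114 = (348 + 6² + 41*6)*72 + 114 = (348 + 36 + 246)*72 + 114 = 630*72 + 114 = 45360 + 114 = 45474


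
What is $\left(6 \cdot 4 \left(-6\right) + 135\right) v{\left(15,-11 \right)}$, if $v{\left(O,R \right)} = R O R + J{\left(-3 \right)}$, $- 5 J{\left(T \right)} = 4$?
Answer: $- \frac{81639}{5} \approx -16328.0$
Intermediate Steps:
$J{\left(T \right)} = - \frac{4}{5}$ ($J{\left(T \right)} = \left(- \frac{1}{5}\right) 4 = - \frac{4}{5}$)
$v{\left(O,R \right)} = - \frac{4}{5} + O R^{2}$ ($v{\left(O,R \right)} = R O R - \frac{4}{5} = O R R - \frac{4}{5} = O R^{2} - \frac{4}{5} = - \frac{4}{5} + O R^{2}$)
$\left(6 \cdot 4 \left(-6\right) + 135\right) v{\left(15,-11 \right)} = \left(6 \cdot 4 \left(-6\right) + 135\right) \left(- \frac{4}{5} + 15 \left(-11\right)^{2}\right) = \left(24 \left(-6\right) + 135\right) \left(- \frac{4}{5} + 15 \cdot 121\right) = \left(-144 + 135\right) \left(- \frac{4}{5} + 1815\right) = \left(-9\right) \frac{9071}{5} = - \frac{81639}{5}$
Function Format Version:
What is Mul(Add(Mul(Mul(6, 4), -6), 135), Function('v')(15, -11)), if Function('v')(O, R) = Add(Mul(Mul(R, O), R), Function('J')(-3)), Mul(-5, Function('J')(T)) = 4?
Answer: Rational(-81639, 5) ≈ -16328.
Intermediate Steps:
Function('J')(T) = Rational(-4, 5) (Function('J')(T) = Mul(Rational(-1, 5), 4) = Rational(-4, 5))
Function('v')(O, R) = Add(Rational(-4, 5), Mul(O, Pow(R, 2))) (Function('v')(O, R) = Add(Mul(Mul(R, O), R), Rational(-4, 5)) = Add(Mul(Mul(O, R), R), Rational(-4, 5)) = Add(Mul(O, Pow(R, 2)), Rational(-4, 5)) = Add(Rational(-4, 5), Mul(O, Pow(R, 2))))
Mul(Add(Mul(Mul(6, 4), -6), 135), Function('v')(15, -11)) = Mul(Add(Mul(Mul(6, 4), -6), 135), Add(Rational(-4, 5), Mul(15, Pow(-11, 2)))) = Mul(Add(Mul(24, -6), 135), Add(Rational(-4, 5), Mul(15, 121))) = Mul(Add(-144, 135), Add(Rational(-4, 5), 1815)) = Mul(-9, Rational(9071, 5)) = Rational(-81639, 5)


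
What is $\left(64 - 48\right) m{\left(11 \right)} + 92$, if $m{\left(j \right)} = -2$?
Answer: $60$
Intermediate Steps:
$\left(64 - 48\right) m{\left(11 \right)} + 92 = \left(64 - 48\right) \left(-2\right) + 92 = 16 \left(-2\right) + 92 = -32 + 92 = 60$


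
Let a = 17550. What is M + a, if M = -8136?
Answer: 9414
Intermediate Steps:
M + a = -8136 + 17550 = 9414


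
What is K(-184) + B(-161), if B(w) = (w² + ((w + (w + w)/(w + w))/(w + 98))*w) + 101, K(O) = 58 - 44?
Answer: 230644/9 ≈ 25627.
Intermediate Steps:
K(O) = 14
B(w) = 101 + w² + w*(1 + w)/(98 + w) (B(w) = (w² + ((w + (2*w)/((2*w)))/(98 + w))*w) + 101 = (w² + ((w + (2*w)*(1/(2*w)))/(98 + w))*w) + 101 = (w² + ((w + 1)/(98 + w))*w) + 101 = (w² + ((1 + w)/(98 + w))*w) + 101 = (w² + w*(1 + w)/(98 + w)) + 101 = 101 + w² + w*(1 + w)/(98 + w))
K(-184) + B(-161) = 14 + (9898 + (-161)³ + 99*(-161)² + 102*(-161))/(98 - 161) = 14 + (9898 - 4173281 + 99*25921 - 16422)/(-63) = 14 - (9898 - 4173281 + 2566179 - 16422)/63 = 14 - 1/63*(-1613626) = 14 + 230518/9 = 230644/9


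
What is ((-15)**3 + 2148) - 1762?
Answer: -2989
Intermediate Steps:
((-15)**3 + 2148) - 1762 = (-3375 + 2148) - 1762 = -1227 - 1762 = -2989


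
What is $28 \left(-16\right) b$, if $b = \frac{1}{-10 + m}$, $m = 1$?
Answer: $\frac{448}{9} \approx 49.778$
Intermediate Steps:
$b = - \frac{1}{9}$ ($b = \frac{1}{-10 + 1} = \frac{1}{-9} = - \frac{1}{9} \approx -0.11111$)
$28 \left(-16\right) b = 28 \left(-16\right) \left(- \frac{1}{9}\right) = \left(-448\right) \left(- \frac{1}{9}\right) = \frac{448}{9}$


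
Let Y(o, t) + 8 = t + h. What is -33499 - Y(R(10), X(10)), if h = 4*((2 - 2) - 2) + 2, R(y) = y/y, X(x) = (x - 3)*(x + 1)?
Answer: -33562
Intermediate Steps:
X(x) = (1 + x)*(-3 + x) (X(x) = (-3 + x)*(1 + x) = (1 + x)*(-3 + x))
R(y) = 1
h = -6 (h = 4*(0 - 2) + 2 = 4*(-2) + 2 = -8 + 2 = -6)
Y(o, t) = -14 + t (Y(o, t) = -8 + (t - 6) = -8 + (-6 + t) = -14 + t)
-33499 - Y(R(10), X(10)) = -33499 - (-14 + (-3 + 10**2 - 2*10)) = -33499 - (-14 + (-3 + 100 - 20)) = -33499 - (-14 + 77) = -33499 - 1*63 = -33499 - 63 = -33562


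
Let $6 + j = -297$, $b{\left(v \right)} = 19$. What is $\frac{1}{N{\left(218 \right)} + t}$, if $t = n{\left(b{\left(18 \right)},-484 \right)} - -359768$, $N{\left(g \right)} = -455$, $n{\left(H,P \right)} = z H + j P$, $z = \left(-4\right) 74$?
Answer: $\frac{1}{500341} \approx 1.9986 \cdot 10^{-6}$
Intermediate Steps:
$z = -296$
$j = -303$ ($j = -6 - 297 = -303$)
$n{\left(H,P \right)} = - 303 P - 296 H$ ($n{\left(H,P \right)} = - 296 H - 303 P = - 303 P - 296 H$)
$t = 500796$ ($t = \left(\left(-303\right) \left(-484\right) - 5624\right) - -359768 = \left(146652 - 5624\right) + 359768 = 141028 + 359768 = 500796$)
$\frac{1}{N{\left(218 \right)} + t} = \frac{1}{-455 + 500796} = \frac{1}{500341}$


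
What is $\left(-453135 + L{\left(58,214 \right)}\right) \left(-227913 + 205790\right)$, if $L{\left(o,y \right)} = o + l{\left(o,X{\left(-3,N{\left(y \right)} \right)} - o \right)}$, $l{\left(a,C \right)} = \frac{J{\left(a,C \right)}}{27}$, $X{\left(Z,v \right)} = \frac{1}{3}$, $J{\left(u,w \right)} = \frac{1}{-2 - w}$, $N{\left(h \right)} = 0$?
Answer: $\frac{15065203951790}{1503} \approx 1.0023 \cdot 10^{10}$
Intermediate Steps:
$X{\left(Z,v \right)} = \frac{1}{3}$
$l{\left(a,C \right)} = - \frac{1}{27 \left(2 + C\right)}$ ($l{\left(a,C \right)} = \frac{\left(-1\right) \frac{1}{2 + C}}{27} = - \frac{1}{2 + C} \frac{1}{27} = - \frac{1}{27 \left(2 + C\right)}$)
$L{\left(o,y \right)} = o - \frac{1}{63 - 27 o}$ ($L{\left(o,y \right)} = o - \frac{1}{54 + 27 \left(\frac{1}{3} - o\right)} = o - \frac{1}{54 - \left(-9 + 27 o\right)} = o - \frac{1}{63 - 27 o}$)
$\left(-453135 + L{\left(58,214 \right)}\right) \left(-227913 + 205790\right) = \left(-453135 + \left(58 + \frac{1}{27 \left(- \frac{7}{3} + 58\right)}\right)\right) \left(-227913 + 205790\right) = \left(-453135 + \left(58 + \frac{1}{27 \cdot \frac{167}{3}}\right)\right) \left(-22123\right) = \left(-453135 + \left(58 + \frac{1}{27} \cdot \frac{3}{167}\right)\right) \left(-22123\right) = \left(-453135 + \left(58 + \frac{1}{1503}\right)\right) \left(-22123\right) = \left(-453135 + \frac{87175}{1503}\right) \left(-22123\right) = \left(- \frac{680974730}{1503}\right) \left(-22123\right) = \frac{15065203951790}{1503}$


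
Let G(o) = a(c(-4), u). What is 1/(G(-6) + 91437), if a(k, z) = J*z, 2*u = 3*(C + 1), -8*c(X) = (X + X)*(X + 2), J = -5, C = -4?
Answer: 2/182919 ≈ 1.0934e-5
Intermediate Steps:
c(X) = -X*(2 + X)/4 (c(X) = -(X + X)*(X + 2)/8 = -2*X*(2 + X)/8 = -X*(2 + X)/4)
u = -9/2 (u = (3*(-4 + 1))/2 = (3*(-3))/2 = (½)*(-9) = -9/2 ≈ -4.5000)
a(k, z) = -5*z
G(o) = 45/2 (G(o) = -5*(-9/2) = 45/2)
1/(G(-6) + 91437) = 1/(45/2 + 91437) = 1/(182919/2) = 2/182919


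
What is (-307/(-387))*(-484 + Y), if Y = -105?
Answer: -180823/387 ≈ -467.24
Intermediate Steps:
(-307/(-387))*(-484 + Y) = (-307/(-387))*(-484 - 105) = -307*(-1/387)*(-589) = (307/387)*(-589) = -180823/387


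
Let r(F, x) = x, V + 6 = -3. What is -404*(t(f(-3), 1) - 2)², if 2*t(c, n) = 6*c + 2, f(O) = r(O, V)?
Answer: -316736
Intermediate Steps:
V = -9 (V = -6 - 3 = -9)
f(O) = -9
t(c, n) = 1 + 3*c (t(c, n) = (6*c + 2)/2 = (2 + 6*c)/2 = 1 + 3*c)
-404*(t(f(-3), 1) - 2)² = -404*((1 + 3*(-9)) - 2)² = -404*((1 - 27) - 2)² = -404*(-26 - 2)² = -404*(-28)² = -404*784 = -316736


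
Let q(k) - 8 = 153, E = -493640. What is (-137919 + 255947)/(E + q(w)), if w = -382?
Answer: -118028/493479 ≈ -0.23918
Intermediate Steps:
q(k) = 161 (q(k) = 8 + 153 = 161)
(-137919 + 255947)/(E + q(w)) = (-137919 + 255947)/(-493640 + 161) = 118028/(-493479) = 118028*(-1/493479) = -118028/493479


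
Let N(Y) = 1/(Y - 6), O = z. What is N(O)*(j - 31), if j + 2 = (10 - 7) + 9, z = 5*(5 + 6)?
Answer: -3/7 ≈ -0.42857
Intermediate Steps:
z = 55 (z = 5*11 = 55)
O = 55
N(Y) = 1/(-6 + Y)
j = 10 (j = -2 + ((10 - 7) + 9) = -2 + (3 + 9) = -2 + 12 = 10)
N(O)*(j - 31) = (10 - 31)/(-6 + 55) = -21/49 = (1/49)*(-21) = -3/7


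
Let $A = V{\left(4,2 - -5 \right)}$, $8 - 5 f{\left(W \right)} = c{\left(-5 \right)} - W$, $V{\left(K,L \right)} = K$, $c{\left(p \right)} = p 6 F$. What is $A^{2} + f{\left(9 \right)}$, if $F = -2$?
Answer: $\frac{37}{5} \approx 7.4$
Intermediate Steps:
$c{\left(p \right)} = - 12 p$ ($c{\left(p \right)} = p 6 \left(-2\right) = 6 p \left(-2\right) = - 12 p$)
$f{\left(W \right)} = - \frac{52}{5} + \frac{W}{5}$ ($f{\left(W \right)} = \frac{8}{5} - \frac{\left(-12\right) \left(-5\right) - W}{5} = \frac{8}{5} - \frac{60 - W}{5} = \frac{8}{5} + \left(-12 + \frac{W}{5}\right) = - \frac{52}{5} + \frac{W}{5}$)
$A = 4$
$A^{2} + f{\left(9 \right)} = 4^{2} + \left(- \frac{52}{5} + \frac{1}{5} \cdot 9\right) = 16 + \left(- \frac{52}{5} + \frac{9}{5}\right) = 16 - \frac{43}{5} = \frac{37}{5}$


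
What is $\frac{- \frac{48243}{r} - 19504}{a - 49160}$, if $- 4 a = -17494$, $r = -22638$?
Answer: $\frac{147161103}{337958929} \approx 0.43544$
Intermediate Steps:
$a = \frac{8747}{2}$ ($a = \left(- \frac{1}{4}\right) \left(-17494\right) = \frac{8747}{2} \approx 4373.5$)
$\frac{- \frac{48243}{r} - 19504}{a - 49160} = \frac{- \frac{48243}{-22638} - 19504}{\frac{8747}{2} - 49160} = \frac{\left(-48243\right) \left(- \frac{1}{22638}\right) - 19504}{- \frac{89573}{2}} = \left(\frac{16081}{7546} - 19504\right) \left(- \frac{2}{89573}\right) = \left(- \frac{147161103}{7546}\right) \left(- \frac{2}{89573}\right) = \frac{147161103}{337958929}$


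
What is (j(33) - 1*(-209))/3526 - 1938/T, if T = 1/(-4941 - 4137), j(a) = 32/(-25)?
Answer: 1550837411793/88150 ≈ 1.7593e+7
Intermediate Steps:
j(a) = -32/25 (j(a) = 32*(-1/25) = -32/25)
T = -1/9078 (T = 1/(-9078) = -1/9078 ≈ -0.00011016)
(j(33) - 1*(-209))/3526 - 1938/T = (-32/25 - 1*(-209))/3526 - 1938/(-1/9078) = (-32/25 + 209)*(1/3526) - 1938*(-9078) = (5193/25)*(1/3526) + 17593164 = 5193/88150 + 17593164 = 1550837411793/88150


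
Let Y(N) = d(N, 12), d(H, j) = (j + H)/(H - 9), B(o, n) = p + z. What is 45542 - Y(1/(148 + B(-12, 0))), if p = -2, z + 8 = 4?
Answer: 58158839/1277 ≈ 45543.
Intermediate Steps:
z = -4 (z = -8 + 4 = -4)
B(o, n) = -6 (B(o, n) = -2 - 4 = -6)
d(H, j) = (H + j)/(-9 + H)
Y(N) = (12 + N)/(-9 + N) (Y(N) = (N + 12)/(-9 + N) = (12 + N)/(-9 + N))
45542 - Y(1/(148 + B(-12, 0))) = 45542 - (12 + 1/(148 - 6))/(-9 + 1/(148 - 6)) = 45542 - (12 + 1/142)/(-9 + 1/142) = 45542 - 1705/((-1277/142)*142) = 45542 - (-142)*1705/(1277*142) = 45542 - 1*(-1705/1277) = 45542 + 1705/1277 = 58158839/1277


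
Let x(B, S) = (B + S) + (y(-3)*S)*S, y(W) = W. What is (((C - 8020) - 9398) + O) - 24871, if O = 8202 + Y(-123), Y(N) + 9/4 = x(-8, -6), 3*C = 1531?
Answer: -404411/12 ≈ -33701.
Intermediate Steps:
C = 1531/3 (C = (⅓)*1531 = 1531/3 ≈ 510.33)
x(B, S) = B + S - 3*S² (x(B, S) = (B + S) + (-3*S)*S = (B + S) - 3*S² = B + S - 3*S²)
Y(N) = -497/4 (Y(N) = -9/4 + (-8 - 6 - 3*(-6)²) = -9/4 + (-8 - 6 - 3*36) = -9/4 + (-8 - 6 - 108) = -9/4 - 122 = -497/4)
O = 32311/4 (O = 8202 - 497/4 = 32311/4 ≈ 8077.8)
(((C - 8020) - 9398) + O) - 24871 = (((1531/3 - 8020) - 9398) + 32311/4) - 24871 = ((-22529/3 - 9398) + 32311/4) - 24871 = (-50723/3 + 32311/4) - 24871 = -105959/12 - 24871 = -404411/12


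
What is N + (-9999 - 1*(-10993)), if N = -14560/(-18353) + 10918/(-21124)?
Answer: 192734913377/193844386 ≈ 994.28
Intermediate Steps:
N = 53593693/193844386 (N = -14560*(-1/18353) + 10918*(-1/21124) = 14560/18353 - 5459/10562 = 53593693/193844386 ≈ 0.27648)
N + (-9999 - 1*(-10993)) = 53593693/193844386 + (-9999 - 1*(-10993)) = 53593693/193844386 + (-9999 + 10993) = 53593693/193844386 + 994 = 192734913377/193844386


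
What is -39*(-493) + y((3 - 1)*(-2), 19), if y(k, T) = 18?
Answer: 19245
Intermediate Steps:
-39*(-493) + y((3 - 1)*(-2), 19) = -39*(-493) + 18 = 19227 + 18 = 19245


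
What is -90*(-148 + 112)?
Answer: 3240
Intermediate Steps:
-90*(-148 + 112) = -90*(-36) = 3240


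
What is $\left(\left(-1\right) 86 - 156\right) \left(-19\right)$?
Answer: $4598$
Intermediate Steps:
$\left(\left(-1\right) 86 - 156\right) \left(-19\right) = \left(-86 - 156\right) \left(-19\right) = \left(-242\right) \left(-19\right) = 4598$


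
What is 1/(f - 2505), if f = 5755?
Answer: 1/3250 ≈ 0.00030769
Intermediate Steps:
1/(f - 2505) = 1/(5755 - 2505) = 1/3250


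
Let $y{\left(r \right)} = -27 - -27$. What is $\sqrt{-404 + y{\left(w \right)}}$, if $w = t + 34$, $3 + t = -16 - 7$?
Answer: $2 i \sqrt{101} \approx 20.1 i$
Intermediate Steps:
$t = -26$ ($t = -3 - 23 = -26$)
$w = 8$ ($w = -26 + 34 = 8$)
$y{\left(r \right)} = 0$ ($y{\left(r \right)} = -27 + 27 = 0$)
$\sqrt{-404 + y{\left(w \right)}} = \sqrt{-404 + 0} = \sqrt{-404} = 2 i \sqrt{101}$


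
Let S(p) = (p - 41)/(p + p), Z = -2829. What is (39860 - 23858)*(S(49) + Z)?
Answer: -316878462/7 ≈ -4.5268e+7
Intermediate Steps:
S(p) = (-41 + p)/(2*p) (S(p) = (-41 + p)/((2*p)) = (-41 + p)*(1/(2*p)) = (-41 + p)/(2*p))
(39860 - 23858)*(S(49) + Z) = (39860 - 23858)*((½)*(-41 + 49)/49 - 2829) = 16002*((½)*(1/49)*8 - 2829) = 16002*(4/49 - 2829) = 16002*(-138617/49) = -316878462/7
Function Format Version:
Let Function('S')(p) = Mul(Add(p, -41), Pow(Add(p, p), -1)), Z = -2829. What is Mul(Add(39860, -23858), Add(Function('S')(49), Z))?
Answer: Rational(-316878462, 7) ≈ -4.5268e+7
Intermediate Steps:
Function('S')(p) = Mul(Rational(1, 2), Pow(p, -1), Add(-41, p)) (Function('S')(p) = Mul(Add(-41, p), Pow(Mul(2, p), -1)) = Mul(Add(-41, p), Mul(Rational(1, 2), Pow(p, -1))) = Mul(Rational(1, 2), Pow(p, -1), Add(-41, p)))
Mul(Add(39860, -23858), Add(Function('S')(49), Z)) = Mul(Add(39860, -23858), Add(Mul(Rational(1, 2), Pow(49, -1), Add(-41, 49)), -2829)) = Mul(16002, Add(Mul(Rational(1, 2), Rational(1, 49), 8), -2829)) = Mul(16002, Add(Rational(4, 49), -2829)) = Mul(16002, Rational(-138617, 49)) = Rational(-316878462, 7)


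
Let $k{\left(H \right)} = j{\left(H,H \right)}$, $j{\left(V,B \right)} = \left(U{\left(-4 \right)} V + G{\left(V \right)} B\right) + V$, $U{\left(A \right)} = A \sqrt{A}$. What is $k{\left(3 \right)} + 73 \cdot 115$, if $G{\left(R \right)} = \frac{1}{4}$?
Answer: $\frac{33595}{4} - 24 i \approx 8398.8 - 24.0 i$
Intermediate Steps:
$U{\left(A \right)} = A^{\frac{3}{2}}$
$G{\left(R \right)} = \frac{1}{4}$
$j{\left(V,B \right)} = V + \frac{B}{4} - 8 i V$ ($j{\left(V,B \right)} = \left(\left(-4\right)^{\frac{3}{2}} V + \frac{B}{4}\right) + V = \left(- 8 i V + \frac{B}{4}\right) + V = \left(\frac{B}{4} - 8 i V\right) + V = V + \frac{B}{4} - 8 i V$)
$k{\left(H \right)} = \frac{5 H}{4} - 8 i H$ ($k{\left(H \right)} = H + \frac{H}{4} - 8 i H = \frac{5 H}{4} - 8 i H$)
$k{\left(3 \right)} + 73 \cdot 115 = \frac{1}{4} \cdot 3 \left(5 - 32 i\right) + 73 \cdot 115 = \left(\frac{15}{4} - 24 i\right) + 8395 = \frac{33595}{4} - 24 i$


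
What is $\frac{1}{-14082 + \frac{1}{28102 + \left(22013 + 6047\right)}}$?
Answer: $- \frac{56162}{790873283} \approx -7.1013 \cdot 10^{-5}$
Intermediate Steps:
$\frac{1}{-14082 + \frac{1}{28102 + \left(22013 + 6047\right)}} = \frac{1}{-14082 + \frac{1}{28102 + 28060}} = \frac{1}{-14082 + \frac{1}{56162}} = \frac{1}{- \frac{790873283}{56162}} = - \frac{56162}{790873283}$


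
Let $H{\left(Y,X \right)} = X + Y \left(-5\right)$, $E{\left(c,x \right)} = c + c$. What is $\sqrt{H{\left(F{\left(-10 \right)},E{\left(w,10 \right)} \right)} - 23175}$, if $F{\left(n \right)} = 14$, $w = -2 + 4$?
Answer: $i \sqrt{23241} \approx 152.45 i$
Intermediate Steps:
$w = 2$
$E{\left(c,x \right)} = 2 c$
$H{\left(Y,X \right)} = X - 5 Y$
$\sqrt{H{\left(F{\left(-10 \right)},E{\left(w,10 \right)} \right)} - 23175} = \sqrt{\left(2 \cdot 2 - 70\right) - 23175} = \sqrt{\left(4 - 70\right) - 23175} = \sqrt{-66 - 23175} = \sqrt{-23241} = i \sqrt{23241}$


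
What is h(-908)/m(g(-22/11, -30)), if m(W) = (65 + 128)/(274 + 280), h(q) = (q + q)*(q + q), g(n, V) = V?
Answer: 1827012224/193 ≈ 9.4664e+6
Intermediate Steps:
h(q) = 4*q² (h(q) = (2*q)*(2*q) = 4*q²)
m(W) = 193/554
h(-908)/m(g(-22/11, -30)) = (4*(-908)²)/(193/554) = (4*824464)*(554/193) = 3297856*(554/193) = 1827012224/193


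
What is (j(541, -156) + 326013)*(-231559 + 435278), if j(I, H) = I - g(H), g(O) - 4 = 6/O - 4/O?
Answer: 5188906480819/78 ≈ 6.6524e+10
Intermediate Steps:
g(O) = 4 + 2/O (g(O) = 4 + (6/O - 4/O) = 4 + 2/O)
j(I, H) = -4 + I - 2/H (j(I, H) = I - (4 + 2/H) = I + (-4 - 2/H) = -4 + I - 2/H)
(j(541, -156) + 326013)*(-231559 + 435278) = ((-4 + 541 - 2/(-156)) + 326013)*(-231559 + 435278) = ((-4 + 541 - 2*(-1/156)) + 326013)*203719 = ((-4 + 541 + 1/78) + 326013)*203719 = (41887/78 + 326013)*203719 = (25470901/78)*203719 = 5188906480819/78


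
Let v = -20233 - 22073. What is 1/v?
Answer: -1/42306 ≈ -2.3637e-5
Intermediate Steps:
v = -42306
1/v = 1/(-42306) = -1/42306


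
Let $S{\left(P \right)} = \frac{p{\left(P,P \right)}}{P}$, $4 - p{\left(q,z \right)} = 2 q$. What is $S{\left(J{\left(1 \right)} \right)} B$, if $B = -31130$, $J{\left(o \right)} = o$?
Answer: $-62260$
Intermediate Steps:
$p{\left(q,z \right)} = 4 - 2 q$
$S{\left(P \right)} = \frac{4 - 2 P}{P}$
$S{\left(J{\left(1 \right)} \right)} B = \left(-2 + \frac{4}{1}\right) \left(-31130\right) = \left(-2 + 4 \cdot 1\right) \left(-31130\right) = \left(-2 + 4\right) \left(-31130\right) = 2 \left(-31130\right) = -62260$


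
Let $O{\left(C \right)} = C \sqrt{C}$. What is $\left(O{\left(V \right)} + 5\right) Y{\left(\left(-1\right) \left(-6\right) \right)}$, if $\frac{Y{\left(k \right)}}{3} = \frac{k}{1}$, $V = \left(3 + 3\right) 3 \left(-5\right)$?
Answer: $90 - 4860 i \sqrt{10} \approx 90.0 - 15369.0 i$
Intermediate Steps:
$V = -90$ ($V = 6 \left(-15\right) = -90$)
$O{\left(C \right)} = C^{\frac{3}{2}}$
$Y{\left(k \right)} = 3 k$ ($Y{\left(k \right)} = 3 \frac{k}{1} = 3 k 1 = 3 k$)
$\left(O{\left(V \right)} + 5\right) Y{\left(\left(-1\right) \left(-6\right) \right)} = \left(\left(-90\right)^{\frac{3}{2}} + 5\right) 3 \left(\left(-1\right) \left(-6\right)\right) = \left(- 270 i \sqrt{10} + 5\right) 3 \cdot 6 = \left(5 - 270 i \sqrt{10}\right) 18 = 90 - 4860 i \sqrt{10}$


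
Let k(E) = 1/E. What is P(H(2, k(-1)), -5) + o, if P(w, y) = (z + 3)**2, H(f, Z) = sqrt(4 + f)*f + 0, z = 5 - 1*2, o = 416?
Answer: 452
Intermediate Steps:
z = 3 (z = 5 - 2 = 3)
H(f, Z) = f*sqrt(4 + f) (H(f, Z) = f*sqrt(4 + f) + 0 = f*sqrt(4 + f))
P(w, y) = 36 (P(w, y) = (3 + 3)**2 = 6**2 = 36)
P(H(2, k(-1)), -5) + o = 36 + 416 = 452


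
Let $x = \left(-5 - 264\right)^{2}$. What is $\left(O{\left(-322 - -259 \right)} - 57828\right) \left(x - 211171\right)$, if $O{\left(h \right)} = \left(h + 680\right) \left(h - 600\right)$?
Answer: $64810250190$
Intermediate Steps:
$O{\left(h \right)} = \left(-600 + h\right) \left(680 + h\right)$ ($O{\left(h \right)} = \left(680 + h\right) \left(-600 + h\right) = \left(-600 + h\right) \left(680 + h\right)$)
$x = 72361$ ($x = \left(-269\right)^{2} = 72361$)
$\left(O{\left(-322 - -259 \right)} - 57828\right) \left(x - 211171\right) = \left(\left(-408000 + \left(-322 - -259\right)^{2} + 80 \left(-322 - -259\right)\right) - 57828\right) \left(72361 - 211171\right) = \left(\left(-408000 + \left(-322 + 259\right)^{2} + 80 \left(-322 + 259\right)\right) - 57828\right) \left(-138810\right) = \left(\left(-408000 + \left(-63\right)^{2} + 80 \left(-63\right)\right) - 57828\right) \left(-138810\right) = \left(\left(-408000 + 3969 - 5040\right) - 57828\right) \left(-138810\right) = \left(-409071 - 57828\right) \left(-138810\right) = \left(-466899\right) \left(-138810\right) = 64810250190$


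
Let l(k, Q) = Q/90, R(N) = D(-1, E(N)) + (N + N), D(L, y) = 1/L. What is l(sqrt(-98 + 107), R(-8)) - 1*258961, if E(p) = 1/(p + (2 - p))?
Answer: -23306507/90 ≈ -2.5896e+5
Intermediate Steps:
E(p) = 1/2
R(N) = -1 + 2*N (R(N) = 1/(-1) + (N + N) = -1 + 2*N)
l(k, Q) = Q/90 (l(k, Q) = Q*(1/90) = Q/90)
l(sqrt(-98 + 107), R(-8)) - 1*258961 = (-1 + 2*(-8))/90 - 1*258961 = (-1 - 16)/90 - 258961 = (1/90)*(-17) - 258961 = -17/90 - 258961 = -23306507/90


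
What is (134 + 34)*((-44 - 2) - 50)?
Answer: -16128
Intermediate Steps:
(134 + 34)*((-44 - 2) - 50) = 168*(-46 - 50) = 168*(-96) = -16128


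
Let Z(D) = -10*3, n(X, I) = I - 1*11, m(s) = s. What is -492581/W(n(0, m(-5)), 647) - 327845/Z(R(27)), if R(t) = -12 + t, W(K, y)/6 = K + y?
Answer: 20440729/1893 ≈ 10798.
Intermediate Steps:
n(X, I) = -11 + I (n(X, I) = I - 11 = -11 + I)
W(K, y) = 6*K + 6*y (W(K, y) = 6*(K + y) = 6*K + 6*y)
Z(D) = -30
-492581/W(n(0, m(-5)), 647) - 327845/Z(R(27)) = -492581/(6*(-11 - 5) + 6*647) - 327845/(-30) = -492581/(6*(-16) + 3882) - 327845*(-1/30) = -492581/(-96 + 3882) + 65569/6 = -492581/3786 + 65569/6 = 20440729/1893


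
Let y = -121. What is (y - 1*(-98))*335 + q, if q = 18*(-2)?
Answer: -7741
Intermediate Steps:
q = -36
(y - 1*(-98))*335 + q = (-121 - 1*(-98))*335 - 36 = (-121 + 98)*335 - 36 = -23*335 - 36 = -7705 - 36 = -7741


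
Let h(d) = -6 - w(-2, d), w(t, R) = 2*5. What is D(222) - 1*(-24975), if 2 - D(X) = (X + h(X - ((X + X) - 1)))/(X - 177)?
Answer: 1123759/45 ≈ 24972.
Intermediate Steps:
w(t, R) = 10
h(d) = -16 (h(d) = -6 - 1*10 = -6 - 10 = -16)
D(X) = 2 - (-16 + X)/(-177 + X) (D(X) = 2 - (X - 16)/(X - 177) = 2 - (-16 + X)/(-177 + X))
D(222) - 1*(-24975) = (-338 + 222)/(-177 + 222) - 1*(-24975) = -116/45 + 24975 = 1123759/45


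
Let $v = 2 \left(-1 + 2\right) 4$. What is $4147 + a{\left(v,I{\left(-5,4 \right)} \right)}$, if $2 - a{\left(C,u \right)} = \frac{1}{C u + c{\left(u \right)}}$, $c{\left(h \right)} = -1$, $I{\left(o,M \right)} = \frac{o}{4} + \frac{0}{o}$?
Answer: $\frac{45640}{11} \approx 4149.1$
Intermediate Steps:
$I{\left(o,M \right)} = \frac{o}{4}$ ($I{\left(o,M \right)} = o \frac{1}{4} + 0 = \frac{o}{4} + 0 = \frac{o}{4}$)
$v = 8$ ($v = 2 \cdot 1 \cdot 4 = 2 \cdot 4 = 8$)
$a{\left(C,u \right)} = 2 - \frac{1}{-1 + C u}$ ($a{\left(C,u \right)} = 2 - \frac{1}{C u - 1} = 2 - \frac{1}{-1 + C u}$)
$4147 + a{\left(v,I{\left(-5,4 \right)} \right)} = 4147 + \frac{-3 + 2 \cdot 8 \cdot \frac{1}{4} \left(-5\right)}{-1 + 8 \cdot \frac{1}{4} \left(-5\right)} = 4147 + \frac{-3 + 2 \cdot 8 \left(- \frac{5}{4}\right)}{-1 + 8 \left(- \frac{5}{4}\right)} = 4147 + \frac{-3 - 20}{-1 - 10} = 4147 + \frac{1}{-11} \left(-23\right) = 4147 - - \frac{23}{11} = 4147 + \frac{23}{11} = \frac{45640}{11}$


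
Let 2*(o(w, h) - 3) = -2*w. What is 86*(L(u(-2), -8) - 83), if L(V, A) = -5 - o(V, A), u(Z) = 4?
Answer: -7482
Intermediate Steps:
o(w, h) = 3 - w (o(w, h) = 3 + (-2*w)/2 = 3 - w)
L(V, A) = -8 + V (L(V, A) = -5 - (3 - V) = -5 + (-3 + V) = -8 + V)
86*(L(u(-2), -8) - 83) = 86*((-8 + 4) - 83) = 86*(-4 - 83) = 86*(-87) = -7482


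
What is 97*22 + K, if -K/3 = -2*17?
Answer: 2236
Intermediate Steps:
K = 102 (K = -(-6)*17 = -3*(-34) = 102)
97*22 + K = 97*22 + 102 = 2134 + 102 = 2236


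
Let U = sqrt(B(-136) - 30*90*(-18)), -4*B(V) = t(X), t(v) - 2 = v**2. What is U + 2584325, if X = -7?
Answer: 2584325 + sqrt(194349)/2 ≈ 2.5845e+6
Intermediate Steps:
t(v) = 2 + v**2
B(V) = -51/4 (B(V) = -(2 + (-7)**2)/4 = -(2 + 49)/4 = -1/4*51 = -51/4)
U = sqrt(194349)/2 (U = sqrt(-51/4 - 30*90*(-18)) = sqrt(-51/4 - 2700*(-18)) = sqrt(-51/4 + 48600) = sqrt(194349/4) = sqrt(194349)/2 ≈ 220.43)
U + 2584325 = sqrt(194349)/2 + 2584325 = 2584325 + sqrt(194349)/2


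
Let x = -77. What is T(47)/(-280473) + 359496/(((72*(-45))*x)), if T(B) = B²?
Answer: 464249168/323946315 ≈ 1.4331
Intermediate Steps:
T(47)/(-280473) + 359496/(((72*(-45))*x)) = 47²/(-280473) + 359496/(((72*(-45))*(-77))) = 2209*(-1/280473) + 359496/((-3240*(-77))) = -2209/280473 + 359496/249480 = -2209/280473 + 359496*(1/249480) = -2209/280473 + 4993/3465 = 464249168/323946315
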